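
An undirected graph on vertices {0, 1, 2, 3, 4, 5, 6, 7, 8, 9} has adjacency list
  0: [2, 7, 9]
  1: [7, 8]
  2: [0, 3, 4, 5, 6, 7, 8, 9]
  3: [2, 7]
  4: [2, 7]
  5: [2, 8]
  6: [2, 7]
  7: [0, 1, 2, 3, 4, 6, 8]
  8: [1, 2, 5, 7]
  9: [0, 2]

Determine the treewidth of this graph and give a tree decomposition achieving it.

Treewidth 2.
Bags: B1 = {2, 3, 7}  B2 = {2, 7, 8}  B3 = {1, 7, 8}  B4 = {0, 2, 7}  B5 = {2, 5, 8}  B6 = {2, 4, 7}  B7 = {2, 6, 7}  B8 = {0, 2, 9}
Tree: B1–B2, B2–B3, B2–B4, B2–B5, B4–B6, B4–B7, B4–B8

The largest bag has 3 vertices, giving width 2; this decomposition certifies tw(G) ≤ 2. For the lower bound, the 3 vertices {1, 7, 8} are pairwise adjacent, and any tree decomposition puts a clique entirely inside one bag — forcing width ≥ 2. The upper and lower bounds meet at 2, so that is the treewidth.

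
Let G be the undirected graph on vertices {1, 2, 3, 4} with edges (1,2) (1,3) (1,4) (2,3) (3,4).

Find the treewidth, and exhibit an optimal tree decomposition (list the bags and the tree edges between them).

Every bag has size at most 3, so the width is 3 − 1 = 2 and tw(G) ≤ 2. On the other hand G contains the 3-clique {1, 2, 3}. A clique must lie in a single bag of any decomposition, so no decomposition can have width below 2. Therefore the treewidth is 2.

Treewidth 2.
One such decomposition:
Bags: B1 = {1, 3, 4}  B2 = {1, 2, 3}
Tree: B1–B2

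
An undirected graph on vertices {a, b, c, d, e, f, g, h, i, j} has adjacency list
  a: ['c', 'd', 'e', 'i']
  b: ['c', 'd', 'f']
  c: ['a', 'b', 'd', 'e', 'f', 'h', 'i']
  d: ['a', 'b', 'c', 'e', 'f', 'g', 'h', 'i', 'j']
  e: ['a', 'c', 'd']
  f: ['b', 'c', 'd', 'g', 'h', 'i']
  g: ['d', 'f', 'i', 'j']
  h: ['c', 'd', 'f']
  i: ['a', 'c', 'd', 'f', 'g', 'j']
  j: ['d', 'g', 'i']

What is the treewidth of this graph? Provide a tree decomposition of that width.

Each bag holds 4 vertices, so the decomposition has width 3, which upper-bounds the treewidth. Conversely, {d, g, i, j} is a clique of size 4, and the vertices of any clique must share a bag in every tree decomposition; so some bag has ≥ 4 vertices and tw(G) ≥ 3. Therefore the treewidth is 3.

Treewidth 3.
One optimal decomposition is:
Bags: B1 = {a, c, d, i}  B2 = {c, d, f, i}  B3 = {c, d, f, h}  B4 = {a, c, d, e}  B5 = {b, c, d, f}  B6 = {d, f, g, i}  B7 = {d, g, i, j}
Tree: B1–B2, B2–B3, B1–B4, B3–B5, B2–B6, B6–B7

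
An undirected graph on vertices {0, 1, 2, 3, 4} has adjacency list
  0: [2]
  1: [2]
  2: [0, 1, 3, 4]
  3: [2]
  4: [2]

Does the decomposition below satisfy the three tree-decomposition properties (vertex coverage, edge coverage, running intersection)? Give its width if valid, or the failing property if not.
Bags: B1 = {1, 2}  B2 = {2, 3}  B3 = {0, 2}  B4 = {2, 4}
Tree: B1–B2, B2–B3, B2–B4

Yes; width 1.

Every vertex of G appears in some bag (union = {0, 1, 2, 3, 4}); every edge is covered by a bag; and for each vertex v the set of bags containing v is connected in the bag tree. The decomposition is therefore valid. The largest bag has 2 vertices, so the width is 1.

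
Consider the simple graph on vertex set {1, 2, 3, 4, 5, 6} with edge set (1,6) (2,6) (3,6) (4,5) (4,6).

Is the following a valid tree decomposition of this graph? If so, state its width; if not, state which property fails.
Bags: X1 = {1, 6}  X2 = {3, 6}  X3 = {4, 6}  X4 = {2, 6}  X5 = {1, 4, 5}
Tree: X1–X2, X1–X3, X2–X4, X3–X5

No — bags containing vertex 1 are not connected in the tree.

A tree decomposition must satisfy three properties: every vertex lies in some bag; for every edge, both endpoints lie together in some bag; and for every vertex, the bags containing it form a connected subtree. Here bags containing vertex 1 are not connected in the tree, so the decomposition is invalid.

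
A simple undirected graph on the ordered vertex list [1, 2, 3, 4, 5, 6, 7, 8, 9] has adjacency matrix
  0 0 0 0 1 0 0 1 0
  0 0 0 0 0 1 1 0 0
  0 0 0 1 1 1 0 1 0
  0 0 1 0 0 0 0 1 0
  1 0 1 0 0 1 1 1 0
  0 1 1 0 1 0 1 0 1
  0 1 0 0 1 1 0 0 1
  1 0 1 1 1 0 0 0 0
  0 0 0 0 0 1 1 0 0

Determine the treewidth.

2

A width-2 tree decomposition is:
Bags: B1 = {3, 5, 6}  B2 = {5, 6, 7}  B3 = {6, 7, 9}  B4 = {2, 6, 7}  B5 = {3, 5, 8}  B6 = {1, 5, 8}  B7 = {3, 4, 8}
Tree: B1–B2, B2–B3, B2–B4, B1–B5, B5–B6, B5–B7
Every bag has size at most 3, so the width is 3 − 1 = 2 and tw(G) ≤ 2. For the lower bound, the 3 vertices {6, 7, 9} are pairwise adjacent, and any tree decomposition puts a clique entirely inside one bag — forcing width ≥ 2. The upper and lower bounds meet at 2, so that is the treewidth.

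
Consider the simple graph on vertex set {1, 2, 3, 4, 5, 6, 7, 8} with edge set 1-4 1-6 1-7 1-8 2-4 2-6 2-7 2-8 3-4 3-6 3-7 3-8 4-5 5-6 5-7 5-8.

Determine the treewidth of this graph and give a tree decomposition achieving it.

Each bag holds 5 vertices, so the decomposition has width 4, which upper-bounds the treewidth. For the lower bound: the 5 vertex sets {2,4}, {1,7}, {5,6}, {8}, {3} are disjoint, each induces a connected subgraph, and every pair is joined by at least one edge of G. Contracting each set to a single vertex therefore yields K_{5} as a minor, and since treewidth is minor-monotone, tw(G) ≥ tw(K_{5}) = 4. Hence tw(G) = 4 exactly.

Treewidth 4.
One optimal decomposition is:
Bags: B1 = {2, 4, 6, 7, 8}  B2 = {1, 4, 6, 7, 8}  B3 = {4, 5, 6, 7, 8}  B4 = {3, 4, 6, 7, 8}
Tree: B1–B2, B2–B3, B3–B4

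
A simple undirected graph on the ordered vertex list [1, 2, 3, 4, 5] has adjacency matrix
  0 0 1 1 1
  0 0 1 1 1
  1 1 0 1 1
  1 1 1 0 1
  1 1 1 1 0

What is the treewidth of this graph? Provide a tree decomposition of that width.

Treewidth 3.
One such decomposition:
Bags: B1 = {2, 3, 4, 5}  B2 = {1, 3, 4, 5}
Tree: B1–B2

Each bag holds 4 vertices, so the decomposition has width 3, which upper-bounds the treewidth. Conversely, {1, 3, 4, 5} is a clique of size 4, and the vertices of any clique must share a bag in every tree decomposition; so some bag has ≥ 4 vertices and tw(G) ≥ 3. The upper and lower bounds meet at 3, so that is the treewidth.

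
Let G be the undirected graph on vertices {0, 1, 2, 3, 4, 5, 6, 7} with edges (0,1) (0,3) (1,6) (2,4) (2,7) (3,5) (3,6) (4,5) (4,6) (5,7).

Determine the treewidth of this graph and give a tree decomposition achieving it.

The largest bag has 3 vertices, giving width 2; this decomposition certifies tw(G) ≤ 2. Since 7–2–4–5–7 is a cycle in G, G is not acyclic. Forests are exactly the graphs of treewidth ≤ 1, so tw(G) ≥ 2. The upper and lower bounds meet at 2, so that is the treewidth.

Treewidth 2.
One such decomposition:
Bags: B1 = {2, 5, 7}  B2 = {2, 4, 5}  B3 = {3, 4, 5}  B4 = {3, 4, 6}  B5 = {0, 3, 6}  B6 = {0, 1, 6}
Tree: B1–B2, B2–B3, B3–B4, B4–B5, B5–B6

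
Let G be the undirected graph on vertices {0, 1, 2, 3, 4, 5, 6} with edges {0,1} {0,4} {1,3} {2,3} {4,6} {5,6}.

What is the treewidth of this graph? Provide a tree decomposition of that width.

Treewidth 1.
One optimal decomposition is:
Bags: B1 = {5, 6}  B2 = {4, 6}  B3 = {0, 4}  B4 = {0, 1}  B5 = {1, 3}  B6 = {2, 3}
Tree: B1–B2, B2–B3, B3–B4, B4–B5, B5–B6

The largest bag has 2 vertices, giving width 1; this decomposition certifies tw(G) ≤ 1. Since G has at least one edge (e.g. 5–6), it is not an edgeless graph, so tw(G) ≥ 1. Combining the bounds, tw(G) = 1.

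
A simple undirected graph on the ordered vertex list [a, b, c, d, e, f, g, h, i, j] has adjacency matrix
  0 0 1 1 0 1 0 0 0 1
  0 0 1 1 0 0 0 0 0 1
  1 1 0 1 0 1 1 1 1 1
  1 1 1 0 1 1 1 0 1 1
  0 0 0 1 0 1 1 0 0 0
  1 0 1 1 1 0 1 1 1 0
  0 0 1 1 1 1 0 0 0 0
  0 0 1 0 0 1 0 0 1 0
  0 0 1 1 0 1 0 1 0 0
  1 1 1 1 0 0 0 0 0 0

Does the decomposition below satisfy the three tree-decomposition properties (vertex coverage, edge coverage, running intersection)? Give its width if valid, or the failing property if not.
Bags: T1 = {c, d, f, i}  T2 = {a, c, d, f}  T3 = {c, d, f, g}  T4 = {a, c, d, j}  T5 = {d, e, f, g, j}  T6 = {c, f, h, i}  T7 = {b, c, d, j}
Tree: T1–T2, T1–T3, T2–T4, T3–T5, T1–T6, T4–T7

No — bags containing vertex j are not connected in the tree.

A tree decomposition must satisfy three properties: every vertex lies in some bag; for every edge, both endpoints lie together in some bag; and for every vertex, the bags containing it form a connected subtree. Here bags containing vertex j are not connected in the tree, so the decomposition is invalid.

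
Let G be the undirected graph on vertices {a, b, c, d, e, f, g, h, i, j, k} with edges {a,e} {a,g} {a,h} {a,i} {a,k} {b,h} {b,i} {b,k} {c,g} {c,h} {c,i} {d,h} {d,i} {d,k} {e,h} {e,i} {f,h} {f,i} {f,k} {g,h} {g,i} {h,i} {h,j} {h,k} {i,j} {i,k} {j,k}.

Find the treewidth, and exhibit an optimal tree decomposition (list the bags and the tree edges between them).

Treewidth 3.
One optimal decomposition is:
Bags: B1 = {f, h, i, k}  B2 = {a, h, i, k}  B3 = {a, e, h, i}  B4 = {d, h, i, k}  B5 = {a, g, h, i}  B6 = {b, h, i, k}  B7 = {h, i, j, k}  B8 = {c, g, h, i}
Tree: B1–B2, B2–B3, B2–B4, B3–B5, B1–B6, B1–B7, B5–B8

Each bag holds 4 vertices, so the decomposition has width 3, which upper-bounds the treewidth. Conversely, {c, g, h, i} is a clique of size 4, and the vertices of any clique must share a bag in every tree decomposition; so some bag has ≥ 4 vertices and tw(G) ≥ 3. The upper and lower bounds meet at 3, so that is the treewidth.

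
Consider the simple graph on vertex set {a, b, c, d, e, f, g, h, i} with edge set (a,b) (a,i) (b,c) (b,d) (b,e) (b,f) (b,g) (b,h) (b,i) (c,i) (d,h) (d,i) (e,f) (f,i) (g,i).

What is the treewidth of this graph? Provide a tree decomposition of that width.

Treewidth 2.
Bags: B1 = {b, f, i}  B2 = {b, e, f}  B3 = {b, c, i}  B4 = {b, g, i}  B5 = {a, b, i}  B6 = {b, d, i}  B7 = {b, d, h}
Tree: B1–B2, B1–B3, B3–B4, B3–B5, B3–B6, B6–B7

The largest bag has 3 vertices, giving width 2; this decomposition certifies tw(G) ≤ 2. Conversely, {b, e, f} is a clique of size 3, and the vertices of any clique must share a bag in every tree decomposition; so some bag has ≥ 3 vertices and tw(G) ≥ 2. Therefore the treewidth is 2.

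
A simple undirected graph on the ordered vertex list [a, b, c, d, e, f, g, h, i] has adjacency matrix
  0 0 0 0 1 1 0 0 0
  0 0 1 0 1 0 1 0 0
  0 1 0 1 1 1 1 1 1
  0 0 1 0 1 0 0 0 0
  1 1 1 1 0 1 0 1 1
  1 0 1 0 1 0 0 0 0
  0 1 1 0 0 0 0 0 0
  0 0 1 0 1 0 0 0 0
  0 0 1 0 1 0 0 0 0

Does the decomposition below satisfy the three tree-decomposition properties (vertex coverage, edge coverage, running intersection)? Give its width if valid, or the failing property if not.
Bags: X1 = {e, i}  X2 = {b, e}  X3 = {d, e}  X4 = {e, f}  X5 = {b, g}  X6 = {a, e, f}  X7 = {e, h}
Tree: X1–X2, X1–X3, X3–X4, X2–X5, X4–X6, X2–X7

A tree decomposition must satisfy three properties: every vertex lies in some bag; for every edge, both endpoints lie together in some bag; and for every vertex, the bags containing it form a connected subtree. Here vertex c appears in no bag, so the decomposition is invalid.

No — vertex c appears in no bag.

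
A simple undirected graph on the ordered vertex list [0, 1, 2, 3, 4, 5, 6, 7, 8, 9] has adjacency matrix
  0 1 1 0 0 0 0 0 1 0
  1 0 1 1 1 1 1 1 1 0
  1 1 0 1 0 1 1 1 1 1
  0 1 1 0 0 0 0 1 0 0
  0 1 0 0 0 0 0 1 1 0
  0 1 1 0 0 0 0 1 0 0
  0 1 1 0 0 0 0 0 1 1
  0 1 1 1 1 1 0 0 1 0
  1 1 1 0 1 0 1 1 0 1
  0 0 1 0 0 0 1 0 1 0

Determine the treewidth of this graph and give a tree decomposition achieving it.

Treewidth 3.
One such decomposition:
Bags: B1 = {2, 6, 8, 9}  B2 = {1, 2, 6, 8}  B3 = {1, 2, 7, 8}  B4 = {0, 1, 2, 8}  B5 = {1, 4, 7, 8}  B6 = {1, 2, 5, 7}  B7 = {1, 2, 3, 7}
Tree: B1–B2, B2–B3, B3–B4, B3–B5, B3–B6, B3–B7

The largest bag has 4 vertices, giving width 3; this decomposition certifies tw(G) ≤ 3. For the lower bound, the 4 vertices {0, 1, 2, 8} are pairwise adjacent, and any tree decomposition puts a clique entirely inside one bag — forcing width ≥ 3. Hence tw(G) = 3 exactly.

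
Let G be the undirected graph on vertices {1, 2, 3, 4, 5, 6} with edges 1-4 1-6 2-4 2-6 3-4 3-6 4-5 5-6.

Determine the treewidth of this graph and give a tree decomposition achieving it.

Treewidth 2.
Bags: B1 = {1, 4, 6}  B2 = {2, 4, 6}  B3 = {3, 4, 6}  B4 = {4, 5, 6}
Tree: B1–B2, B2–B3, B3–B4

The largest bag has 3 vertices, giving width 2; this decomposition certifies tw(G) ≤ 2. For the lower bound, G contains the cycle 1–6–2–4–1, so G is not a forest; only forests have treewidth ≤ 1, hence tw(G) ≥ 2. Therefore the treewidth is 2.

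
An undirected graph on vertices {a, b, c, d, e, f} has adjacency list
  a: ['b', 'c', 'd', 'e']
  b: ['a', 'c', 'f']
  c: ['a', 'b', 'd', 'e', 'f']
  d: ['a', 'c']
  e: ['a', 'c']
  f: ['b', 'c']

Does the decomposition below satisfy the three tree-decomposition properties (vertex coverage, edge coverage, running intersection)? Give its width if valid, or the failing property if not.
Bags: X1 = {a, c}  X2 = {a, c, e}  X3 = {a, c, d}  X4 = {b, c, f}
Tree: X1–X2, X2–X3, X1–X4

A tree decomposition must satisfy three properties: every vertex lies in some bag; for every edge, both endpoints lie together in some bag; and for every vertex, the bags containing it form a connected subtree. Here edge (b,a) lies in no bag, so the decomposition is invalid.

No — edge (b,a) lies in no bag.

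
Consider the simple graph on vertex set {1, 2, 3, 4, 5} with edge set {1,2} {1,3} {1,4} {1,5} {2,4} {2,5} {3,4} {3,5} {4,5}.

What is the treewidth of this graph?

3

A width-3 tree decomposition is:
Bags: B1 = {1, 3, 4, 5}  B2 = {1, 2, 4, 5}
Tree: B1–B2
Every bag has size at most 4, so the width is 4 − 1 = 3 and tw(G) ≤ 3. Conversely, {1, 2, 4, 5} is a clique of size 4, and the vertices of any clique must share a bag in every tree decomposition; so some bag has ≥ 4 vertices and tw(G) ≥ 3. The upper and lower bounds meet at 3, so that is the treewidth.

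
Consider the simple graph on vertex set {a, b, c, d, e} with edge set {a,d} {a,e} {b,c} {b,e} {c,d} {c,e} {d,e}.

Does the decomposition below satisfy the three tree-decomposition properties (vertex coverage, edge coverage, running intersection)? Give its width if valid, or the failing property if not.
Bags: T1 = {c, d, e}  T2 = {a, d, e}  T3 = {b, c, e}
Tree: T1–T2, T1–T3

Vertex coverage: the bags together contain {a, b, c, d, e}, the full vertex set. Edge coverage: each edge of G has both endpoints in at least one bag. Running intersection: for every vertex, the bags containing it form a connected subtree. All three properties hold, so this is a valid tree decomposition of width max|bag| − 1 = 2, and hence tw(G) ≤ 2.

Yes; width 2.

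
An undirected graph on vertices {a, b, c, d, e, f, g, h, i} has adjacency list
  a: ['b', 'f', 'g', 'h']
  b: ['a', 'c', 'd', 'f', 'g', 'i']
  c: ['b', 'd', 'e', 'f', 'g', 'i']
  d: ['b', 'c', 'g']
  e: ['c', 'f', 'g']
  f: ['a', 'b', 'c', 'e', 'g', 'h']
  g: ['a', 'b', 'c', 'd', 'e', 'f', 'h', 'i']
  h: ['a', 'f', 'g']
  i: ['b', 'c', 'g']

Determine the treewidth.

A width-3 tree decomposition is:
Bags: B1 = {c, e, f, g}  B2 = {b, c, f, g}  B3 = {a, b, f, g}  B4 = {b, c, d, g}  B5 = {b, c, g, i}  B6 = {a, f, g, h}
Tree: B1–B2, B2–B3, B2–B4, B4–B5, B3–B6
The largest bag has 4 vertices, giving width 3; this decomposition certifies tw(G) ≤ 3. For the lower bound, the 4 vertices {b, c, d, g} are pairwise adjacent, and any tree decomposition puts a clique entirely inside one bag — forcing width ≥ 3. Combining the bounds, tw(G) = 3.

3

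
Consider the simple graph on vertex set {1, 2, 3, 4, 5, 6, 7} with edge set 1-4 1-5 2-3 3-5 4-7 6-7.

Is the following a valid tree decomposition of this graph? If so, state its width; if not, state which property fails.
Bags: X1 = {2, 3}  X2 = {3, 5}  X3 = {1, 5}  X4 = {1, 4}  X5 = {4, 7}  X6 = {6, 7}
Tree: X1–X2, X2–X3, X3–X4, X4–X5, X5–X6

Vertex coverage: the bags together contain {1, 2, 3, 4, 5, 6, 7}, the full vertex set. Edge coverage: each edge of G has both endpoints in at least one bag. Running intersection: for every vertex, the bags containing it form a connected subtree. All three properties hold, so this is a valid tree decomposition of width max|bag| − 1 = 1, and hence tw(G) ≤ 1.

Yes; width 1.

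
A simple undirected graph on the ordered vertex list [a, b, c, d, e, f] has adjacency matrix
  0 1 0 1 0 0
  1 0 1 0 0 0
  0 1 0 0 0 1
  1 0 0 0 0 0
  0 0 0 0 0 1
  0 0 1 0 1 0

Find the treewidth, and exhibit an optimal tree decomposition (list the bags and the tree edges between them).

Every bag has size at most 2, so the width is 2 − 1 = 1 and tw(G) ≤ 1. Since G has at least one edge (e.g. d–a), it is not an edgeless graph, so tw(G) ≥ 1. Therefore the treewidth is 1.

Treewidth 1.
Bags: B1 = {a, d}  B2 = {a, b}  B3 = {b, c}  B4 = {c, f}  B5 = {e, f}
Tree: B1–B2, B2–B3, B3–B4, B4–B5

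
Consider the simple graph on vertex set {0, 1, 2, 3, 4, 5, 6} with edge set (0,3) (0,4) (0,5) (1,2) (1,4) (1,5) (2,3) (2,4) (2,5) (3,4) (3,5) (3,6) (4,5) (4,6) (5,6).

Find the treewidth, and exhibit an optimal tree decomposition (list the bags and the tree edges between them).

Treewidth 3.
One optimal decomposition is:
Bags: B1 = {3, 4, 5, 6}  B2 = {2, 3, 4, 5}  B3 = {1, 2, 4, 5}  B4 = {0, 3, 4, 5}
Tree: B1–B2, B2–B3, B1–B4

Every bag has size at most 4, so the width is 4 − 1 = 3 and tw(G) ≤ 3. On the other hand G contains the 4-clique {1, 2, 4, 5}. A clique must lie in a single bag of any decomposition, so no decomposition can have width below 3. Hence tw(G) = 3 exactly.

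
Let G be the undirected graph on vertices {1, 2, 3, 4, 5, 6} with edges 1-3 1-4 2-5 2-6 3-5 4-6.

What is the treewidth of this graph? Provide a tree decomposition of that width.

The largest bag has 3 vertices, giving width 2; this decomposition certifies tw(G) ≤ 2. The edges 3–1–4–6–2–5–3 form a cycle, so G is not a tree and its treewidth is at least 2. Combining the bounds, tw(G) = 2.

Treewidth 2.
One optimal decomposition is:
Bags: B1 = {1, 3, 4}  B2 = {3, 4, 6}  B3 = {2, 3, 6}  B4 = {2, 3, 5}
Tree: B1–B2, B2–B3, B3–B4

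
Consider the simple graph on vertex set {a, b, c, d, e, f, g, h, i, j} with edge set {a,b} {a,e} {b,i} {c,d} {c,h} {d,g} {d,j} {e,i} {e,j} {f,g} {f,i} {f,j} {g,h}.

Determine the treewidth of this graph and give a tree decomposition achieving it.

Each bag holds 3 vertices, so the decomposition has width 2, which upper-bounds the treewidth. Since a–b–i–e–a is a cycle in G, G is not acyclic. Forests are exactly the graphs of treewidth ≤ 1, so tw(G) ≥ 2. Therefore the treewidth is 2.

Treewidth 2.
One optimal decomposition is:
Bags: B1 = {a, b, e}  B2 = {b, e, i}  B3 = {e, i, j}  B4 = {f, i, j}  B5 = {d, f, j}  B6 = {d, f, g}  B7 = {c, d, g}  B8 = {c, g, h}
Tree: B1–B2, B2–B3, B3–B4, B4–B5, B5–B6, B6–B7, B7–B8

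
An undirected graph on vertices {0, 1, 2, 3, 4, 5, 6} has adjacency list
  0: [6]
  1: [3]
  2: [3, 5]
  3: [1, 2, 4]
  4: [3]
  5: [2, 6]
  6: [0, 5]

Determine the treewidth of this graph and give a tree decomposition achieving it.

Treewidth 1.
One optimal decomposition is:
Bags: B1 = {2, 3}  B2 = {1, 3}  B3 = {2, 5}  B4 = {5, 6}  B5 = {3, 4}  B6 = {0, 6}
Tree: B1–B2, B1–B3, B3–B4, B1–B5, B4–B6

The largest bag has 2 vertices, giving width 1; this decomposition certifies tw(G) ≤ 1. Any graph with an edge has treewidth ≥ 1, and G has the edge 2–3. The upper and lower bounds meet at 1, so that is the treewidth.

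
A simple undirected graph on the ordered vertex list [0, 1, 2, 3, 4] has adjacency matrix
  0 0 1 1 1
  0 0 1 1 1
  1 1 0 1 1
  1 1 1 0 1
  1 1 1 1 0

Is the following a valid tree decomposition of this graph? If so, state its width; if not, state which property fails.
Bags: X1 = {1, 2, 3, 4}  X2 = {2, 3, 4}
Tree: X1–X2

No — vertex 0 appears in no bag.

A tree decomposition must satisfy three properties: every vertex lies in some bag; for every edge, both endpoints lie together in some bag; and for every vertex, the bags containing it form a connected subtree. Here vertex 0 appears in no bag, so the decomposition is invalid.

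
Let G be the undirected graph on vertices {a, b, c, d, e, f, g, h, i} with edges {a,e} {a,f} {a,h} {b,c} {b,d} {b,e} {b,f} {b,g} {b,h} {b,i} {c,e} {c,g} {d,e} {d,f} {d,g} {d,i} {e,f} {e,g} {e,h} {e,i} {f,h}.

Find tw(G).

A width-3 tree decomposition is:
Bags: B1 = {b, e, f, h}  B2 = {b, d, e, f}  B3 = {b, d, e, g}  B4 = {a, e, f, h}  B5 = {b, d, e, i}  B6 = {b, c, e, g}
Tree: B1–B2, B2–B3, B1–B4, B2–B5, B3–B6
Every bag has size at most 4, so the width is 4 − 1 = 3 and tw(G) ≤ 3. On the other hand G contains the 4-clique {a, e, f, h}. A clique must lie in a single bag of any decomposition, so no decomposition can have width below 3. Therefore the treewidth is 3.

3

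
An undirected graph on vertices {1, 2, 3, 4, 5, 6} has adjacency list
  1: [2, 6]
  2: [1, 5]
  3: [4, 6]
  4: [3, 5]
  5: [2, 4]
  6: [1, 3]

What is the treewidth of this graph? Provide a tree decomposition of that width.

Treewidth 2.
One optimal decomposition is:
Bags: B1 = {3, 4, 6}  B2 = {4, 5, 6}  B3 = {2, 5, 6}  B4 = {1, 2, 6}
Tree: B1–B2, B2–B3, B3–B4

The largest bag has 3 vertices, giving width 2; this decomposition certifies tw(G) ≤ 2. For the lower bound, G contains the cycle 6–3–4–5–2–1–6, so G is not a forest; only forests have treewidth ≤ 1, hence tw(G) ≥ 2. Combining the bounds, tw(G) = 2.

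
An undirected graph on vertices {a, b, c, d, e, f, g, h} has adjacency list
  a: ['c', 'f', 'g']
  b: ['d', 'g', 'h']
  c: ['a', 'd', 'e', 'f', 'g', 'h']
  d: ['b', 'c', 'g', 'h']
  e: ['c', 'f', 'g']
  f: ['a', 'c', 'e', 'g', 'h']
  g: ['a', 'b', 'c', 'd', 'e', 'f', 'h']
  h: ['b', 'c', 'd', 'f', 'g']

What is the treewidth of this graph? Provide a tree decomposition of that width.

Treewidth 3.
One such decomposition:
Bags: B1 = {b, d, g, h}  B2 = {c, d, g, h}  B3 = {c, f, g, h}  B4 = {c, e, f, g}  B5 = {a, c, f, g}
Tree: B1–B2, B2–B3, B3–B4, B3–B5

Every bag has size at most 4, so the width is 4 − 1 = 3 and tw(G) ≤ 3. For the lower bound, the 4 vertices {c, d, g, h} are pairwise adjacent, and any tree decomposition puts a clique entirely inside one bag — forcing width ≥ 3. The upper and lower bounds meet at 3, so that is the treewidth.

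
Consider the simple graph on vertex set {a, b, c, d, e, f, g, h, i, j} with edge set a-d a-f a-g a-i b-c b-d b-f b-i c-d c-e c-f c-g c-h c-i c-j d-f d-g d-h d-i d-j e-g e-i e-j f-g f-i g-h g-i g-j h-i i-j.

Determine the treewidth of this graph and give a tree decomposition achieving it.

Treewidth 4.
One optimal decomposition is:
Bags: B1 = {c, d, g, i, j}  B2 = {c, e, g, i, j}  B3 = {c, d, g, h, i}  B4 = {c, d, f, g, i}  B5 = {b, c, d, f, i}  B6 = {a, d, f, g, i}
Tree: B1–B2, B1–B3, B1–B4, B4–B5, B4–B6

Each bag holds 5 vertices, so the decomposition has width 4, which upper-bounds the treewidth. Conversely, {c, d, g, i, j} is a clique of size 5, and the vertices of any clique must share a bag in every tree decomposition; so some bag has ≥ 5 vertices and tw(G) ≥ 4. Hence tw(G) = 4 exactly.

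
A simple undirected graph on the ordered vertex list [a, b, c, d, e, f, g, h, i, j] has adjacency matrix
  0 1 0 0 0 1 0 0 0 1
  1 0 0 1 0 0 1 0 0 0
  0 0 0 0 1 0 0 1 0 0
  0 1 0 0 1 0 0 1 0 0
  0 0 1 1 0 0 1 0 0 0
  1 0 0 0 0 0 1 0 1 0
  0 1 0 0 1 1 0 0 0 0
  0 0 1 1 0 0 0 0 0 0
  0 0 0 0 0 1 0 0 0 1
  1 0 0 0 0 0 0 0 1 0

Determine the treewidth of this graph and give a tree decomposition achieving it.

Every bag has size at most 3, so the width is 3 − 1 = 2 and tw(G) ≤ 2. The edges h–c–e–d–h form a cycle, so G is not a tree and its treewidth is at least 2. Therefore the treewidth is 2.

Treewidth 2.
Bags: B1 = {c, d, h}  B2 = {c, d, e}  B3 = {b, d, e}  B4 = {b, e, g}  B5 = {a, b, g}  B6 = {a, f, g}  B7 = {a, f, j}  B8 = {f, i, j}
Tree: B1–B2, B2–B3, B3–B4, B4–B5, B5–B6, B6–B7, B7–B8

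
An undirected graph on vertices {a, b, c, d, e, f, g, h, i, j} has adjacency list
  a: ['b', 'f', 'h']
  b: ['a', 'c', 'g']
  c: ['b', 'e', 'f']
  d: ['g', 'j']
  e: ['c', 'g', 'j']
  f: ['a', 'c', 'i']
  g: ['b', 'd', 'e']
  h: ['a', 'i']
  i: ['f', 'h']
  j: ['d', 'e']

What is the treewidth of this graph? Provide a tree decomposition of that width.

Treewidth 2.
Bags: B1 = {a, h, i}  B2 = {a, f, i}  B3 = {a, b, f}  B4 = {b, c, f}  B5 = {b, c, g}  B6 = {c, e, g}  B7 = {d, e, g}  B8 = {d, e, j}
Tree: B1–B2, B2–B3, B3–B4, B4–B5, B5–B6, B6–B7, B7–B8

The largest bag has 3 vertices, giving width 2; this decomposition certifies tw(G) ≤ 2. For the lower bound, G contains the cycle h–i–f–a–h, so G is not a forest; only forests have treewidth ≤ 1, hence tw(G) ≥ 2. Therefore the treewidth is 2.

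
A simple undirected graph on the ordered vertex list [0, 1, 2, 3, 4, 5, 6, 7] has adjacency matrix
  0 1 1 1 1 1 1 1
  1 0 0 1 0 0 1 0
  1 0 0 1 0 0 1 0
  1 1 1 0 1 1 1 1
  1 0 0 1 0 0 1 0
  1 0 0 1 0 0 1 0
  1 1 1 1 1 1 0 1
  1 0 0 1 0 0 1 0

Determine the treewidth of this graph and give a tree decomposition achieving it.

Every bag has size at most 4, so the width is 4 − 1 = 3 and tw(G) ≤ 3. On the other hand G contains the 4-clique {0, 1, 3, 6}. A clique must lie in a single bag of any decomposition, so no decomposition can have width below 3. Combining the bounds, tw(G) = 3.

Treewidth 3.
One optimal decomposition is:
Bags: B1 = {0, 3, 6, 7}  B2 = {0, 3, 4, 6}  B3 = {0, 3, 5, 6}  B4 = {0, 1, 3, 6}  B5 = {0, 2, 3, 6}
Tree: B1–B2, B1–B3, B3–B4, B1–B5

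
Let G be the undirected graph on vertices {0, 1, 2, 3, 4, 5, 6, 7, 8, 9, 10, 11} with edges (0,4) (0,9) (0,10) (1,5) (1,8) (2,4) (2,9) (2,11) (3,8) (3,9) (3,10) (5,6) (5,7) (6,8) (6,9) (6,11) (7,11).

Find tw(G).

3

A width-3 tree decomposition is:
Bags: B1 = {1, 5, 7, 8}  B2 = {5, 6, 7, 8}  B3 = {6, 7, 8, 11}  B4 = {3, 6, 8, 11}  B5 = {3, 6, 9, 11}  B6 = {2, 3, 9, 11}  B7 = {2, 3, 9, 10}  B8 = {0, 2, 9, 10}  B9 = {0, 2, 4, 10}
Tree: B1–B2, B2–B3, B3–B4, B4–B5, B5–B6, B6–B7, B7–B8, B8–B9
The largest bag has 4 vertices, giving width 3; this decomposition certifies tw(G) ≤ 3. For the lower bound: the 4 vertex sets {1,5,7}, {8}, {6}, {2,3,9,11} are disjoint, each induces a connected subgraph, and every pair is joined by at least one edge of G. Contracting each set to a single vertex therefore yields K_{4} as a minor, and since treewidth is minor-monotone, tw(G) ≥ tw(K_{4}) = 3. Hence tw(G) = 3 exactly.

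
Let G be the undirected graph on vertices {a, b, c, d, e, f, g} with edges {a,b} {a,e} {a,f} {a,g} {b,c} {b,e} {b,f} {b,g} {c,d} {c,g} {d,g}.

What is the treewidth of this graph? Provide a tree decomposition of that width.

Each bag holds 3 vertices, so the decomposition has width 2, which upper-bounds the treewidth. Conversely, {c, d, g} is a clique of size 3, and the vertices of any clique must share a bag in every tree decomposition; so some bag has ≥ 3 vertices and tw(G) ≥ 2. Combining the bounds, tw(G) = 2.

Treewidth 2.
One optimal decomposition is:
Bags: B1 = {a, b, f}  B2 = {a, b, g}  B3 = {b, c, g}  B4 = {a, b, e}  B5 = {c, d, g}
Tree: B1–B2, B2–B3, B2–B4, B3–B5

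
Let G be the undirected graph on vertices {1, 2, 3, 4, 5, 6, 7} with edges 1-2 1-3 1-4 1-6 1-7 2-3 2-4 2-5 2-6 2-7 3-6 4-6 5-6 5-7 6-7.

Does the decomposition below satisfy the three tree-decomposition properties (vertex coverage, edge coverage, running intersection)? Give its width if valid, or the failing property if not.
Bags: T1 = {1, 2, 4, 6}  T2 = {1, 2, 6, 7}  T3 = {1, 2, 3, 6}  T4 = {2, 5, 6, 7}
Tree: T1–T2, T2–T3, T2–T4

Yes; width 3.

Checking the three conditions: (i) the bags cover all of {1, 2, 3, 4, 5, 6, 7}; (ii) for each edge, some bag contains both endpoints; (iii) the bags containing any fixed vertex form a subtree. All hold, so the decomposition is valid with width 4 − 1 = 3.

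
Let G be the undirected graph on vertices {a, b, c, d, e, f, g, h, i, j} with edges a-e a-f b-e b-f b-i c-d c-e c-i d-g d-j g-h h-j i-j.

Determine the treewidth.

2

A width-2 tree decomposition is:
Bags: B1 = {a, b, f}  B2 = {a, b, e}  B3 = {b, e, i}  B4 = {c, e, i}  B5 = {c, i, j}  B6 = {c, d, j}  B7 = {d, h, j}  B8 = {d, g, h}
Tree: B1–B2, B2–B3, B3–B4, B4–B5, B5–B6, B6–B7, B7–B8
Every bag has size at most 3, so the width is 3 − 1 = 2 and tw(G) ≤ 2. For the lower bound, G contains the cycle f–a–e–b–f, so G is not a forest; only forests have treewidth ≤ 1, hence tw(G) ≥ 2. Combining the bounds, tw(G) = 2.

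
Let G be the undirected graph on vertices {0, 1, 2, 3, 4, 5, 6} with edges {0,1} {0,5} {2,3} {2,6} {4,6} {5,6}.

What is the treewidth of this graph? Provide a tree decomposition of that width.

Treewidth 1.
Bags: B1 = {4, 6}  B2 = {5, 6}  B3 = {2, 6}  B4 = {2, 3}  B5 = {0, 5}  B6 = {0, 1}
Tree: B1–B2, B2–B3, B3–B4, B2–B5, B5–B6

Each bag holds 2 vertices, so the decomposition has width 1, which upper-bounds the treewidth. Since G has at least one edge (e.g. 6–4), it is not an edgeless graph, so tw(G) ≥ 1. Combining the bounds, tw(G) = 1.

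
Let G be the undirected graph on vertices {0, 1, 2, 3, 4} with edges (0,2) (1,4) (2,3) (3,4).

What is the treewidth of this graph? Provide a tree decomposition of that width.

The largest bag has 2 vertices, giving width 1; this decomposition certifies tw(G) ≤ 1. Since G has at least one edge (e.g. 1–4), it is not an edgeless graph, so tw(G) ≥ 1. Therefore the treewidth is 1.

Treewidth 1.
One optimal decomposition is:
Bags: B1 = {1, 4}  B2 = {3, 4}  B3 = {2, 3}  B4 = {0, 2}
Tree: B1–B2, B2–B3, B3–B4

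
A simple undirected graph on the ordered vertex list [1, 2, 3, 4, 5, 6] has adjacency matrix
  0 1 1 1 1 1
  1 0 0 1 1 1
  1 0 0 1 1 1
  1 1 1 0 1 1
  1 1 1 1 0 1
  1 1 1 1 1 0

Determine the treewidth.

A width-4 tree decomposition is:
Bags: B1 = {1, 3, 4, 5, 6}  B2 = {1, 2, 4, 5, 6}
Tree: B1–B2
Every bag has size at most 5, so the width is 5 − 1 = 4 and tw(G) ≤ 4. For the lower bound, the 5 vertices {1, 2, 4, 5, 6} are pairwise adjacent, and any tree decomposition puts a clique entirely inside one bag — forcing width ≥ 4. Hence tw(G) = 4 exactly.

4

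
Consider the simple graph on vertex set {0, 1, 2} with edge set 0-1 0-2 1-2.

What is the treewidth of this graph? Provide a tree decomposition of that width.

With just one bag of size 3, the width is 3 − 1 = 2, so tw(G) ≤ 2. For the lower bound, the 3 vertices {0, 1, 2} are pairwise adjacent, and any tree decomposition puts a clique entirely inside one bag — forcing width ≥ 2. Therefore the treewidth is 2.

Treewidth 2.
One optimal decomposition is:
Bags: B1 = {0, 1, 2}
Tree: (single bag)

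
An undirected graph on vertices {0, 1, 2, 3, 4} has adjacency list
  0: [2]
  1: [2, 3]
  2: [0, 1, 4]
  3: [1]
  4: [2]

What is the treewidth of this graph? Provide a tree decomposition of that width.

Treewidth 1.
One such decomposition:
Bags: B1 = {1, 2}  B2 = {0, 2}  B3 = {2, 4}  B4 = {1, 3}
Tree: B1–B2, B2–B3, B1–B4

Every bag has size at most 2, so the width is 2 − 1 = 1 and tw(G) ≤ 1. G has an edge, so its treewidth is at least 1. The upper and lower bounds meet at 1, so that is the treewidth.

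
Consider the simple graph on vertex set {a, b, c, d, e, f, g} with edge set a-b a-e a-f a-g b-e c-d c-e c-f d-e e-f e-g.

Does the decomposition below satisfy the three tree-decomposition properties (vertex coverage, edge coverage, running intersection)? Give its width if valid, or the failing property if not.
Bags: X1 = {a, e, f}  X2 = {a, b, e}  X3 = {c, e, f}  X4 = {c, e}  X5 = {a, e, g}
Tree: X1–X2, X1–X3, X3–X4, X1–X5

A tree decomposition must satisfy three properties: every vertex lies in some bag; for every edge, both endpoints lie together in some bag; and for every vertex, the bags containing it form a connected subtree. Here vertex d appears in no bag, so the decomposition is invalid.

No — vertex d appears in no bag.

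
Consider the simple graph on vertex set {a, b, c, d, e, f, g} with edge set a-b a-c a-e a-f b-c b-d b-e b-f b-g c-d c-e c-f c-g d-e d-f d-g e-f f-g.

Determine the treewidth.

4

A width-4 tree decomposition is:
Bags: B1 = {b, c, d, f, g}  B2 = {b, c, d, e, f}  B3 = {a, b, c, e, f}
Tree: B1–B2, B2–B3
Every bag has size at most 5, so the width is 5 − 1 = 4 and tw(G) ≤ 4. For the lower bound, the 5 vertices {b, c, d, f, g} are pairwise adjacent, and any tree decomposition puts a clique entirely inside one bag — forcing width ≥ 4. Combining the bounds, tw(G) = 4.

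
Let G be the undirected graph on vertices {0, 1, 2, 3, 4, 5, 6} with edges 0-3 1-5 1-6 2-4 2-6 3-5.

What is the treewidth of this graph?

A width-1 tree decomposition is:
Bags: B1 = {2, 4}  B2 = {2, 6}  B3 = {1, 6}  B4 = {1, 5}  B5 = {3, 5}  B6 = {0, 3}
Tree: B1–B2, B2–B3, B3–B4, B4–B5, B5–B6
Every bag has size at most 2, so the width is 2 − 1 = 1 and tw(G) ≤ 1. G has an edge, so its treewidth is at least 1. Combining the bounds, tw(G) = 1.

1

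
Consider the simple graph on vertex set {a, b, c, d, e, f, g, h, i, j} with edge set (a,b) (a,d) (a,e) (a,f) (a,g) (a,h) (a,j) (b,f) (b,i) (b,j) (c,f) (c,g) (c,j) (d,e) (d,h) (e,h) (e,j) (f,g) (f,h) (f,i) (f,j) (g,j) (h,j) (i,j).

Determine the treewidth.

3

A width-3 tree decomposition is:
Bags: B1 = {a, f, h, j}  B2 = {a, e, h, j}  B3 = {a, f, g, j}  B4 = {a, b, f, j}  B5 = {a, d, e, h}  B6 = {c, f, g, j}  B7 = {b, f, i, j}
Tree: B1–B2, B1–B3, B3–B4, B2–B5, B3–B6, B4–B7
The largest bag has 4 vertices, giving width 3; this decomposition certifies tw(G) ≤ 3. For the lower bound, the 4 vertices {a, d, e, h} are pairwise adjacent, and any tree decomposition puts a clique entirely inside one bag — forcing width ≥ 3. Therefore the treewidth is 3.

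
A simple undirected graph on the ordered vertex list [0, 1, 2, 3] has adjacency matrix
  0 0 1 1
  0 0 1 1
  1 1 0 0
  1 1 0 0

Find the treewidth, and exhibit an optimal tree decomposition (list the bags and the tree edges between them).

The largest bag has 3 vertices, giving width 2; this decomposition certifies tw(G) ≤ 2. For the lower bound, G contains the cycle 3–1–2–0–3, so G is not a forest; only forests have treewidth ≤ 1, hence tw(G) ≥ 2. Combining the bounds, tw(G) = 2.

Treewidth 2.
One optimal decomposition is:
Bags: B1 = {1, 2, 3}  B2 = {0, 2, 3}
Tree: B1–B2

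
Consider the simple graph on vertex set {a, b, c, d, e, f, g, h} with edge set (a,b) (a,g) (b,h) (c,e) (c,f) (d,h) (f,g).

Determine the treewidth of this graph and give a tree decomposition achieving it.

Treewidth 1.
One such decomposition:
Bags: B1 = {c, e}  B2 = {c, f}  B3 = {f, g}  B4 = {a, g}  B5 = {a, b}  B6 = {b, h}  B7 = {d, h}
Tree: B1–B2, B2–B3, B3–B4, B4–B5, B5–B6, B6–B7

The largest bag has 2 vertices, giving width 1; this decomposition certifies tw(G) ≤ 1. Any graph with an edge has treewidth ≥ 1, and G has the edge e–c. The upper and lower bounds meet at 1, so that is the treewidth.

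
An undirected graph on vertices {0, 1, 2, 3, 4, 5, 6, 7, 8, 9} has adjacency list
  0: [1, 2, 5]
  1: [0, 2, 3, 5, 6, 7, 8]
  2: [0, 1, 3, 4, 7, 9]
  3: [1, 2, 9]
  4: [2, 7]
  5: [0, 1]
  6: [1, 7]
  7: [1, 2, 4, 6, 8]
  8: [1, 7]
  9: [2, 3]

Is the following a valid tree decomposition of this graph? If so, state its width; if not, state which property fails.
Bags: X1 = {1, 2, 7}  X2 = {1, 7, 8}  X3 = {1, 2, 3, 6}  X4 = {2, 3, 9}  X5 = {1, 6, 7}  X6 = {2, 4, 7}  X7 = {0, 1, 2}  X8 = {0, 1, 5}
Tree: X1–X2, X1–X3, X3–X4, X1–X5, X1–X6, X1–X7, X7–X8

A tree decomposition must satisfy three properties: every vertex lies in some bag; for every edge, both endpoints lie together in some bag; and for every vertex, the bags containing it form a connected subtree. Here bags containing vertex 6 are not connected in the tree, so the decomposition is invalid.

No — bags containing vertex 6 are not connected in the tree.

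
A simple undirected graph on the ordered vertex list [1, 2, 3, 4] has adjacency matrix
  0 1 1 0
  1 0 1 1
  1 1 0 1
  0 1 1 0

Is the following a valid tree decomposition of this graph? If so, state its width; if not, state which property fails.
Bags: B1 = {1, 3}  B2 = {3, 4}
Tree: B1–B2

No — vertex 2 appears in no bag.

A tree decomposition must satisfy three properties: every vertex lies in some bag; for every edge, both endpoints lie together in some bag; and for every vertex, the bags containing it form a connected subtree. Here vertex 2 appears in no bag, so the decomposition is invalid.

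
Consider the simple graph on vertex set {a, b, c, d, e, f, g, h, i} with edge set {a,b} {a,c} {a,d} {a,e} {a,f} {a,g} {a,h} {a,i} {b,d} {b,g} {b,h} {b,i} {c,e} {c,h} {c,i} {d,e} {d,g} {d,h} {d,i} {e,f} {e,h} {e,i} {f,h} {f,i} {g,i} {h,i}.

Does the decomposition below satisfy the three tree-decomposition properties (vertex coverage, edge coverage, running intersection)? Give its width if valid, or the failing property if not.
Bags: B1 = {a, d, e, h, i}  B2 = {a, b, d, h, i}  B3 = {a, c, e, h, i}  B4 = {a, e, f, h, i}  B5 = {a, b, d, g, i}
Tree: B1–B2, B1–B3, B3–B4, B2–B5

Every vertex of G appears in some bag (union = {a, b, c, d, e, f, g, h, i}); every edge is covered by a bag; and for each vertex v the set of bags containing v is connected in the bag tree. The decomposition is therefore valid. The largest bag has 5 vertices, so the width is 4.

Yes; width 4.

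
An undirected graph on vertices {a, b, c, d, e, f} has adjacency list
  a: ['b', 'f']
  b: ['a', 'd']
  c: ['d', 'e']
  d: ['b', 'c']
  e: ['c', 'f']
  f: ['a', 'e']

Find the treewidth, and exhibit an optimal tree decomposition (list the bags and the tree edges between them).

Each bag holds 3 vertices, so the decomposition has width 2, which upper-bounds the treewidth. For the lower bound, G contains the cycle a–f–e–c–d–b–a, so G is not a forest; only forests have treewidth ≤ 1, hence tw(G) ≥ 2. The upper and lower bounds meet at 2, so that is the treewidth.

Treewidth 2.
Bags: B1 = {a, e, f}  B2 = {a, c, e}  B3 = {a, c, d}  B4 = {a, b, d}
Tree: B1–B2, B2–B3, B3–B4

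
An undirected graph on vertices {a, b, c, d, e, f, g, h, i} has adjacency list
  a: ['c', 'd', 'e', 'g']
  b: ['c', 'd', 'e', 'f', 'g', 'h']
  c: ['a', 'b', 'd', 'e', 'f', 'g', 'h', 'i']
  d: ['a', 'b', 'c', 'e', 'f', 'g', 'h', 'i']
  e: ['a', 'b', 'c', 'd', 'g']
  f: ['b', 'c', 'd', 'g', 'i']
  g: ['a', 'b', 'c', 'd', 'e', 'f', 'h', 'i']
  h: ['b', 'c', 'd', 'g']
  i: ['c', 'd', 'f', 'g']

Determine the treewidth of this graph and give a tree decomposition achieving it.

Every bag has size at most 5, so the width is 5 − 1 = 4 and tw(G) ≤ 4. Conversely, {a, c, d, e, g} is a clique of size 5, and the vertices of any clique must share a bag in every tree decomposition; so some bag has ≥ 5 vertices and tw(G) ≥ 4. The upper and lower bounds meet at 4, so that is the treewidth.

Treewidth 4.
One optimal decomposition is:
Bags: B1 = {b, c, d, e, g}  B2 = {a, c, d, e, g}  B3 = {b, c, d, g, h}  B4 = {b, c, d, f, g}  B5 = {c, d, f, g, i}
Tree: B1–B2, B1–B3, B3–B4, B4–B5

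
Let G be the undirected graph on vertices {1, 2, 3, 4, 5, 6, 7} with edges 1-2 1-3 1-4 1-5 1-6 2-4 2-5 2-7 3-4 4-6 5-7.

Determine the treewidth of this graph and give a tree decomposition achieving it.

Each bag holds 3 vertices, so the decomposition has width 2, which upper-bounds the treewidth. Conversely, {1, 2, 4} is a clique of size 3, and the vertices of any clique must share a bag in every tree decomposition; so some bag has ≥ 3 vertices and tw(G) ≥ 2. Therefore the treewidth is 2.

Treewidth 2.
Bags: B1 = {1, 2, 4}  B2 = {1, 2, 5}  B3 = {1, 4, 6}  B4 = {1, 3, 4}  B5 = {2, 5, 7}
Tree: B1–B2, B1–B3, B3–B4, B2–B5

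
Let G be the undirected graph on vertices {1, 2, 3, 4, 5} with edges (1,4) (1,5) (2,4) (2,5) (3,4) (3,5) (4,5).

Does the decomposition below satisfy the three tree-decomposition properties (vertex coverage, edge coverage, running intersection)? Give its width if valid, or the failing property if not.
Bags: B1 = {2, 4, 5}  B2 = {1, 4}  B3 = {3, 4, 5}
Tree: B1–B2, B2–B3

A tree decomposition must satisfy three properties: every vertex lies in some bag; for every edge, both endpoints lie together in some bag; and for every vertex, the bags containing it form a connected subtree. Here edge (5,1) lies in no bag, so the decomposition is invalid.

No — edge (5,1) lies in no bag.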